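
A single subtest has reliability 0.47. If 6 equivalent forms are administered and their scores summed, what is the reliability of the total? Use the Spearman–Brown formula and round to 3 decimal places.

0.842

ρ_k = kρ / (1 + (k−1)ρ) = 6·0.47 / (1 + 5·0.47) = 2.820 / 3.350 = 0.842.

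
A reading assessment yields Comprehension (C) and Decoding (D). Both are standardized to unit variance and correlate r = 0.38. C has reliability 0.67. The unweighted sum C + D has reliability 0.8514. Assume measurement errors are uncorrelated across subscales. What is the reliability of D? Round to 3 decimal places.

0.920

Var(C+D) = 2 + 2·0.38 = 2.760.
True-score variance = ρ_C + ρ_D + 2·0.38, so 0.8514 = (0.67 + ρ_D + 0.76) / 2.760.
ρ_D = 0.8514·2.760 − 0.67 − 0.76 = 0.920.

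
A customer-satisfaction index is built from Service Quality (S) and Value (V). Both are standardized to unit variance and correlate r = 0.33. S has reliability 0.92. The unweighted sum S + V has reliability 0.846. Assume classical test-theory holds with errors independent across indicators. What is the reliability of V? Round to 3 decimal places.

Var(S+V) = 2 + 2·0.33 = 2.660.
True-score variance = ρ_S + ρ_V + 2·0.33, so 0.846 = (0.92 + ρ_V + 0.66) / 2.660.
ρ_V = 0.846·2.660 − 0.92 − 0.66 = 0.670.

0.670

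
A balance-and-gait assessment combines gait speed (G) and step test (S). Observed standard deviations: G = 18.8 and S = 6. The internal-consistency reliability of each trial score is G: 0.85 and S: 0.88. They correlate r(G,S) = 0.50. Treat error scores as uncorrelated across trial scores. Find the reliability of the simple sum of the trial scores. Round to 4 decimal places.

0.8858

Var(G+S) = 18.8² + 6² + 2·[18.8·6·0.50] = 389.44 + 112.8 = 502.24.
Because errors are independent across components, Cov(Tᵢ,Tⱼ) = Cov(Xᵢ,Xⱼ); the off-diagonal part of the true-score variance is the same as above.
True-score variance = [18.8²·0.85 + 6²·0.88] + 112.8 = 332.104 + 112.8 = 444.904.
Reliability = 444.904 / 502.24 = 0.8858.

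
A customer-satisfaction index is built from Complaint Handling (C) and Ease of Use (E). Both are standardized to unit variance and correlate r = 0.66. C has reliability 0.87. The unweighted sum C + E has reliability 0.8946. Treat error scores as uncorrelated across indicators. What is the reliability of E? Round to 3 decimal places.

0.780

Var(C+E) = 2 + 2·0.66 = 3.320.
True-score variance = ρ_C + ρ_E + 2·0.66, so 0.8946 = (0.87 + ρ_E + 1.32) / 3.320.
ρ_E = 0.8946·3.320 − 0.87 − 1.32 = 0.780.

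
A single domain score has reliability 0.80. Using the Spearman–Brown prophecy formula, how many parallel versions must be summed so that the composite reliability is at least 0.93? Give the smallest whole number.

k ≥ ρ*(1−ρ₁)/(ρ₁(1−ρ*)) = 0.93·0.20 / (0.80·0.07) = 3.321.
Smallest integer k = 4.

4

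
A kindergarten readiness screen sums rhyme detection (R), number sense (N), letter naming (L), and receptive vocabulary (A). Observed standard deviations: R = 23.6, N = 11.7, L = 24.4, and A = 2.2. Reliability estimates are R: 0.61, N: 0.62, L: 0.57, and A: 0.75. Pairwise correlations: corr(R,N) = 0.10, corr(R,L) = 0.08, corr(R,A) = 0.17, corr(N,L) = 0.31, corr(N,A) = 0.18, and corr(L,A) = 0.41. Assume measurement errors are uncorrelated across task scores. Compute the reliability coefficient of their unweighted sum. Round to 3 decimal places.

Var(R+N+L+A) = 23.6² + 11.7² + 24.4² + 2.2² + 2·[23.6·11.7·0.10 + 23.6·24.4·0.08 + 23.6·2.2·0.17 + 11.7·24.4·0.31 + 11.7·2.2·0.18 + 24.4·2.2·0.41] = 1294.05 + 395.293 = 1689.34.
Under uncorrelated errors the observed covariances equal the true-score covariances, so only the own-variance terms attenuate.
True-score variance = [23.6²·0.61 + 11.7²·0.62 + 24.4²·0.57 + 2.2²·0.75] + 395.293 = 767.603 + 395.293 = 1162.9.
Reliability = 1162.9 / 1689.34 = 0.688.

0.688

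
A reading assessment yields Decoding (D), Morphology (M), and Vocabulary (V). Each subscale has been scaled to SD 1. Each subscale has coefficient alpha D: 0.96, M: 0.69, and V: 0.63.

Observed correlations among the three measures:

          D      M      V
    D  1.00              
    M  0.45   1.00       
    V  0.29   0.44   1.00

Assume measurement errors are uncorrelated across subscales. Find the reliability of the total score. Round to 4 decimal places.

Var(D+M+V) = 3 + 2·[0.45 + 0.29 + 0.44] = 3 + 2.36 = 5.36.
Under uncorrelated errors the observed covariances equal the true-score covariances, so only the own-variance terms attenuate.
True-score variance = [0.96 + 0.69 + 0.63] + 2.36 = 2.28 + 2.36 = 4.64.
Reliability = 4.64 / 5.36 = 0.8657.

0.8657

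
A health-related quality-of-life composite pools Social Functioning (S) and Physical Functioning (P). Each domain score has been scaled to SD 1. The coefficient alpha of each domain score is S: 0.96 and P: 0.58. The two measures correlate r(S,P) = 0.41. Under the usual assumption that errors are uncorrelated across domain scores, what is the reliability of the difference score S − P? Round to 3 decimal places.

Var(S−P) = 1 + 1 − 2·0.41 = 2 − 0.82 = 1.18.
Because errors are independent across components, Cov(Tᵢ,Tⱼ) = Cov(Xᵢ,Xⱼ); the off-diagonal part of the true-score variance is the same as above.
True-score variance = [0.96 + 0.58] − 0.82 = 1.54 − 0.82 = 0.72.
Reliability = 0.72 / 1.18 = 0.610.

0.610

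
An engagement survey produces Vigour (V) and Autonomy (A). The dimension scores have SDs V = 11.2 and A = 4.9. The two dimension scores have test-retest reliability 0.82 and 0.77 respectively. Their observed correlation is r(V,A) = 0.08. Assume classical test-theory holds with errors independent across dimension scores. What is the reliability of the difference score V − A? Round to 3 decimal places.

Var(V−A) = 11.2² + 4.9² − 2·11.2·4.9·0.08 = 149.45 − 8.7808 = 140.669.
Because errors are independent across components, Cov(Tᵢ,Tⱼ) = Cov(Xᵢ,Xⱼ); the off-diagonal part of the true-score variance is the same as above.
True-score variance = [11.2²·0.82 + 4.9²·0.77] − 8.7808 = 121.348 − 8.7808 = 112.568.
Reliability = 112.568 / 140.669 = 0.800.

0.800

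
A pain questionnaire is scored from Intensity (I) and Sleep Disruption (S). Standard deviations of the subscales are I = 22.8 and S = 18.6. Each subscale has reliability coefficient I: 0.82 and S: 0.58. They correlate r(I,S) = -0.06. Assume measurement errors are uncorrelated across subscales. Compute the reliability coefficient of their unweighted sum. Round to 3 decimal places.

Var(I+S) = 22.8² + 18.6² + 2·[22.8·18.6·(-0.06)] = 865.8 − 50.8896 = 814.91.
Because errors are independent across components, Cov(Tᵢ,Tⱼ) = Cov(Xᵢ,Xⱼ); the off-diagonal part of the true-score variance is the same as above.
True-score variance = [22.8²·0.82 + 18.6²·0.58] − 50.8896 = 626.926 − 50.8896 = 576.036.
Reliability = 576.036 / 814.91 = 0.707.

0.707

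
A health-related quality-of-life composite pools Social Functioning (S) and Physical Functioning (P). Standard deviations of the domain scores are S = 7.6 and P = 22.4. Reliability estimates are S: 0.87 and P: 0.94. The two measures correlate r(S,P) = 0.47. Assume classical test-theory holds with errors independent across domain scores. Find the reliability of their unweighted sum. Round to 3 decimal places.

0.948

Var(S+P) = 7.6² + 22.4² + 2·[7.6·22.4·0.47] = 559.52 + 160.026 = 719.546.
Because errors are independent across components, Cov(Tᵢ,Tⱼ) = Cov(Xᵢ,Xⱼ); the off-diagonal part of the true-score variance is the same as above.
True-score variance = [7.6²·0.87 + 22.4²·0.94] + 160.026 = 521.906 + 160.026 = 681.931.
Reliability = 681.931 / 719.546 = 0.948.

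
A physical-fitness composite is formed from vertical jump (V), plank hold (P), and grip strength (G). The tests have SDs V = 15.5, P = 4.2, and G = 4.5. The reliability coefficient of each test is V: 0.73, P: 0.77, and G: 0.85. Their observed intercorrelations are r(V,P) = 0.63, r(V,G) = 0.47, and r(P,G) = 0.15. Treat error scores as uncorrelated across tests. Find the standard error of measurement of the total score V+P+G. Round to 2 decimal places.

8.48

Var(total) = 278.14 + 153.261 = 431.401.
True-score variance = 206.178 + 153.261 = 359.439, so reliability = 0.8332.
Error variance = 431.401 − 359.439 = 71.9622; SEM = √71.9622 = 8.48.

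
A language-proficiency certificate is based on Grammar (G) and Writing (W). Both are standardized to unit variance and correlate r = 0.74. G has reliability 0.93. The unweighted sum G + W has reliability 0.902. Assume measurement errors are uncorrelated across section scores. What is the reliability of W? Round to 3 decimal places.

Var(G+W) = 2 + 2·0.74 = 3.480.
True-score variance = ρ_G + ρ_W + 2·0.74, so 0.902 = (0.93 + ρ_W + 1.48) / 3.480.
ρ_W = 0.902·3.480 − 0.93 − 1.48 = 0.729.

0.729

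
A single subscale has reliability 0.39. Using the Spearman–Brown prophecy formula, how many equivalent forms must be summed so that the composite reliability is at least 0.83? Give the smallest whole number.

k ≥ ρ*(1−ρ₁)/(ρ₁(1−ρ*)) = 0.83·0.61 / (0.39·0.17) = 7.637.
Smallest integer k = 8.

8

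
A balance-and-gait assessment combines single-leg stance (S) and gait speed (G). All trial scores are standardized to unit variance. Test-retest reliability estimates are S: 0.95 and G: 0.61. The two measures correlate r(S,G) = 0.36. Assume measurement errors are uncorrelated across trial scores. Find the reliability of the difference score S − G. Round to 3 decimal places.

0.656

Var(S−G) = 1 + 1 − 2·0.36 = 2 − 0.72 = 1.28.
With uncorrelated errors the cross-covariances are all true-score covariance, so they carry over unchanged; only the diagonal terms shrink to ρᵢσᵢ².
True-score variance = [0.95 + 0.61] − 0.72 = 1.56 − 0.72 = 0.84.
Reliability = 0.84 / 1.28 = 0.656.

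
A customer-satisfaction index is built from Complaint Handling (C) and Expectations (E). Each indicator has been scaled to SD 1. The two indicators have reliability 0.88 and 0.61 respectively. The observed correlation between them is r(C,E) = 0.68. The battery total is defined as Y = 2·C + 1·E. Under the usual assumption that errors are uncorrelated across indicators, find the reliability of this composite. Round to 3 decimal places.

Var(Y) = 2² + 1 + 2·[2·0.68] = 5 + 2.72 = 7.72.
Because errors are independent across components, Cov(Tᵢ,Tⱼ) = Cov(Xᵢ,Xⱼ); the off-diagonal part of the true-score variance is the same as above.
True-score variance = [2²·0.88 + 0.61] + 2.72 = 4.13 + 2.72 = 6.85.
Reliability = 6.85 / 7.72 = 0.887.

0.887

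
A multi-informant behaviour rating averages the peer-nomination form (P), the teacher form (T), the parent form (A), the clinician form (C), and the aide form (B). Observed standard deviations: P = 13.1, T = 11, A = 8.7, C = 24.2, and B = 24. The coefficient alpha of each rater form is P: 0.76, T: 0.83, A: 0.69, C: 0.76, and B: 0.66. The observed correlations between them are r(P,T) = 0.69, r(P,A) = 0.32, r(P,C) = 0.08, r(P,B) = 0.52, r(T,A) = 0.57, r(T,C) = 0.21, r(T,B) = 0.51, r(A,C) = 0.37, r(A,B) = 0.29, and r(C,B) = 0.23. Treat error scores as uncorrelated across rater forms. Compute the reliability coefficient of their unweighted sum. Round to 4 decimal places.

Var(P+T+A+C+B) = 13.1² + 11² + 8.7² + 24.2² + 24² + 2·[13.1·11·0.69 + 13.1·8.7·0.32 + 13.1·24.2·0.08 + 13.1·24·0.52 + 11·8.7·0.57 + 11·24.2·0.21 + 11·24·0.51 + 8.7·24.2·0.37 + 8.7·24·0.29 + 24.2·24·0.23] = 1529.94 + 1683.75 = 3213.69.
Under uncorrelated errors the observed covariances equal the true-score covariances, so only the own-variance terms attenuate.
True-score variance = [13.1²·0.76 + 11²·0.83 + 8.7²·0.69 + 24.2²·0.76 + 24²·0.66] + 1683.75 = 1108.33 + 1683.75 = 2792.08.
Reliability = 2792.08 / 3213.69 = 0.8688.

0.8688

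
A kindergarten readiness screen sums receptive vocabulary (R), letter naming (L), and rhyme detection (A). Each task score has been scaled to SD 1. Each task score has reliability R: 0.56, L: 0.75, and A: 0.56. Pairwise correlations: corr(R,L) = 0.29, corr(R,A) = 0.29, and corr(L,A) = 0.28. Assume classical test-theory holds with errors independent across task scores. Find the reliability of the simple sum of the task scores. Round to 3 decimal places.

0.761

Var(R+L+A) = 3 + 2·[0.29 + 0.29 + 0.28] = 3 + 1.72 = 4.72.
Under uncorrelated errors the observed covariances equal the true-score covariances, so only the own-variance terms attenuate.
True-score variance = [0.56 + 0.75 + 0.56] + 1.72 = 1.87 + 1.72 = 3.59.
Reliability = 3.59 / 4.72 = 0.761.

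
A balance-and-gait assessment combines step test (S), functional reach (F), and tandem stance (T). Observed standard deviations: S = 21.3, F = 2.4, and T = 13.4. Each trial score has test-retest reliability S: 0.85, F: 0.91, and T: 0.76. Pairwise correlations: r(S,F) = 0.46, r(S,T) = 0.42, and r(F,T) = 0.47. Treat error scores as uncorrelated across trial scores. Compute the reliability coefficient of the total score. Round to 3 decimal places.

Var(S+F+T) = 21.3² + 2.4² + 13.4² + 2·[21.3·2.4·0.46 + 21.3·13.4·0.42 + 2.4·13.4·0.47] = 639.01 + 317.014 = 956.024.
Under uncorrelated errors the observed covariances equal the true-score covariances, so only the own-variance terms attenuate.
True-score variance = [21.3²·0.85 + 2.4²·0.91 + 13.4²·0.76] + 317.014 = 527.344 + 317.014 = 844.357.
Reliability = 844.357 / 956.024 = 0.883.

0.883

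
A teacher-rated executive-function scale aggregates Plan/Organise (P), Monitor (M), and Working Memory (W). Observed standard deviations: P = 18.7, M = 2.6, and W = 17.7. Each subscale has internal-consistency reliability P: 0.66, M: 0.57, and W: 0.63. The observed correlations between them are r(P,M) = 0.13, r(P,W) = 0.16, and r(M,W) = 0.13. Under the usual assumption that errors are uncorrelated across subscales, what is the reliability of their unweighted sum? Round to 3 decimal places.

Var(P+M+W) = 18.7² + 2.6² + 17.7² + 2·[18.7·2.6·0.13 + 18.7·17.7·0.16 + 2.6·17.7·0.13] = 669.74 + 130.523 = 800.263.
With uncorrelated errors the cross-covariances are all true-score covariance, so they carry over unchanged; only the diagonal terms shrink to ρᵢσᵢ².
True-score variance = [18.7²·0.66 + 2.6²·0.57 + 17.7²·0.63] + 130.523 = 432.021 + 130.523 = 562.544.
Reliability = 562.544 / 800.263 = 0.703.

0.703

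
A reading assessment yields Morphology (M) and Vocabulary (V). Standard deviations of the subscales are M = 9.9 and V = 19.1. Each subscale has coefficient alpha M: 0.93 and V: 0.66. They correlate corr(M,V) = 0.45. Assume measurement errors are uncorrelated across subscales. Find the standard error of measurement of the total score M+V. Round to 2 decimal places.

Var(total) = 462.82 + 170.181 = 633.001.
True-score variance = 331.924 + 170.181 = 502.105, so reliability = 0.7932.
Error variance = 633.001 − 502.105 = 130.896; SEM = √130.896 = 11.44.

11.44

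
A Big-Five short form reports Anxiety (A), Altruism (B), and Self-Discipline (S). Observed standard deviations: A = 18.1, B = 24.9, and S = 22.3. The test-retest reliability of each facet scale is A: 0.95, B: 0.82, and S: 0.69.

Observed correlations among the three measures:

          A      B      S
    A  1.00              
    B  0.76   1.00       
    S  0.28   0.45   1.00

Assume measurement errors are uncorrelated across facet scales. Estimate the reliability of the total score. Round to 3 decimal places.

0.901

Var(A+B+S) = 18.1² + 24.9² + 22.3² + 2·[18.1·24.9·0.76 + 18.1·22.3·0.28 + 24.9·22.3·0.45] = 1444.91 + 1410.82 = 2855.73.
With uncorrelated errors the cross-covariances are all true-score covariance, so they carry over unchanged; only the diagonal terms shrink to ρᵢσᵢ².
True-score variance = [18.1²·0.95 + 24.9²·0.82 + 22.3²·0.69] + 1410.82 = 1162.77 + 1410.82 = 2573.59.
Reliability = 2573.59 / 2855.73 = 0.901.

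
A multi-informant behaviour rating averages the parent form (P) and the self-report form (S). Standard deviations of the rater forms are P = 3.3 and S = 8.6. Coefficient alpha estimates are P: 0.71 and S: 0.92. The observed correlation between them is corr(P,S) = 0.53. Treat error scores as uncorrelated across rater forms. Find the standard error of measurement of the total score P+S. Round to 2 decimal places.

3.01

Var(total) = 84.85 + 30.0828 = 114.933.
True-score variance = 75.7751 + 30.0828 = 105.858, so reliability = 0.9210.
Error variance = 114.933 − 105.858 = 9.0749; SEM = √9.0749 = 3.01.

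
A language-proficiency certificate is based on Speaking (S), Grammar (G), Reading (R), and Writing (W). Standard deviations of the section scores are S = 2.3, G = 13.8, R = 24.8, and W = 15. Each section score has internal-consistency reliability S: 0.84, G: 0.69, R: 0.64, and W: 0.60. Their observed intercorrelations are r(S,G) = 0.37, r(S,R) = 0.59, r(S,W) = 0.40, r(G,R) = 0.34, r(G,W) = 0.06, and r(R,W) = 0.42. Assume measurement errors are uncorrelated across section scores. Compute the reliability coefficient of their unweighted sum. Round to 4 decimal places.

0.7847

Var(S+G+R+W) = 2.3² + 13.8² + 24.8² + 15² + 2·[2.3·13.8·0.37 + 2.3·24.8·0.59 + 2.3·15·0.40 + 13.8·24.8·0.34 + 13.8·15·0.06 + 24.8·15·0.42] = 1035.77 + 688.438 = 1724.21.
With uncorrelated errors the cross-covariances are all true-score covariance, so they carry over unchanged; only the diagonal terms shrink to ρᵢσᵢ².
True-score variance = [2.3²·0.84 + 13.8²·0.69 + 24.8²·0.64 + 15²·0.60] + 688.438 = 664.473 + 688.438 = 1352.91.
Reliability = 1352.91 / 1724.21 = 0.7847.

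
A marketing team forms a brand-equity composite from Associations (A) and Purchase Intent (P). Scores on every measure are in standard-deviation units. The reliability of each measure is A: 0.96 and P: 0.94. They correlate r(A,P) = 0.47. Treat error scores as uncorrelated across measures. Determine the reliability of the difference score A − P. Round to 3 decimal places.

Var(A−P) = 1 + 1 − 2·0.47 = 2 − 0.94 = 1.06.
Under uncorrelated errors the observed covariances equal the true-score covariances, so only the own-variance terms attenuate.
True-score variance = [0.96 + 0.94] − 0.94 = 1.9 − 0.94 = 0.96.
Reliability = 0.96 / 1.06 = 0.906.

0.906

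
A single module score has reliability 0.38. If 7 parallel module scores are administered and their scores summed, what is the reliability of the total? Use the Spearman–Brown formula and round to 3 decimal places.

ρ_k = kρ / (1 + (k−1)ρ) = 7·0.38 / (1 + 6·0.38) = 2.660 / 3.280 = 0.811.

0.811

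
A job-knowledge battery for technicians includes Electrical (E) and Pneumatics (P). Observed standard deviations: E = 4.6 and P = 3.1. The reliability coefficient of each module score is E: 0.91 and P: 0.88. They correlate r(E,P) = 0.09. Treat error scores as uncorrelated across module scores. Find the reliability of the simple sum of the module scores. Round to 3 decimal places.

Var(E+P) = 4.6² + 3.1² + 2·[4.6·3.1·0.09] = 30.77 + 2.5668 = 33.3368.
Because errors are independent across components, Cov(Tᵢ,Tⱼ) = Cov(Xᵢ,Xⱼ); the off-diagonal part of the true-score variance is the same as above.
True-score variance = [4.6²·0.91 + 3.1²·0.88] + 2.5668 = 27.7124 + 2.5668 = 30.2792.
Reliability = 30.2792 / 33.3368 = 0.908.

0.908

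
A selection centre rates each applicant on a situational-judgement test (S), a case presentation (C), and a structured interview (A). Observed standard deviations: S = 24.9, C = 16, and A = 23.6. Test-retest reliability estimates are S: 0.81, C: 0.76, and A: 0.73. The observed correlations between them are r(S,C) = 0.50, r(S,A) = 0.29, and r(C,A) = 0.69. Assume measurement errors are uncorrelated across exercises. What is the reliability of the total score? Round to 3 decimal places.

0.878

Var(S+C+A) = 24.9² + 16² + 23.6² + 2·[24.9·16·0.50 + 24.9·23.6·0.29 + 16·23.6·0.69] = 1432.97 + 1260.32 = 2693.29.
Under uncorrelated errors the observed covariances equal the true-score covariances, so only the own-variance terms attenuate.
True-score variance = [24.9²·0.81 + 16²·0.76 + 23.6²·0.73] + 1260.32 = 1103.35 + 1260.32 = 2363.67.
Reliability = 2363.67 / 2693.29 = 0.878.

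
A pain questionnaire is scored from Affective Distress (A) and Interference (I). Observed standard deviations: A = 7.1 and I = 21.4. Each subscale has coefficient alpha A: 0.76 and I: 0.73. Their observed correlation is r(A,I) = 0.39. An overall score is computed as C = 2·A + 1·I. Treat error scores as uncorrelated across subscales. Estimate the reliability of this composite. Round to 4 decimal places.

0.8081

Var(C) = 2²·7.1² + 21.4² + 2·[2·7.1·21.4·0.39] = 659.6 + 237.026 = 896.626.
Under uncorrelated errors the observed covariances equal the true-score covariances, so only the own-variance terms attenuate.
True-score variance = [2²·7.1²·0.76 + 21.4²·0.73] + 237.026 = 487.557 + 237.026 = 724.584.
Reliability = 724.584 / 896.626 = 0.8081.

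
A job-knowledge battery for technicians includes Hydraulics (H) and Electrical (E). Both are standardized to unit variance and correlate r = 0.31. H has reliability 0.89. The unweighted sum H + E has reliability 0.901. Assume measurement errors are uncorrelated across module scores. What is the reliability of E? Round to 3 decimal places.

0.851

Var(H+E) = 2 + 2·0.31 = 2.620.
True-score variance = ρ_H + ρ_E + 2·0.31, so 0.901 = (0.89 + ρ_E + 0.62) / 2.620.
ρ_E = 0.901·2.620 − 0.89 − 0.62 = 0.851.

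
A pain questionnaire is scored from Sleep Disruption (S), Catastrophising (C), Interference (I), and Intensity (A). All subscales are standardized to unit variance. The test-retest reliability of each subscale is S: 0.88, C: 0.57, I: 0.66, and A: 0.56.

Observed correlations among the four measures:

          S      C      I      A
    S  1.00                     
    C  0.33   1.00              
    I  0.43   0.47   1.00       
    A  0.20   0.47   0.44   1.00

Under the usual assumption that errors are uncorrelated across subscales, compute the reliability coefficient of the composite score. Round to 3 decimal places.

Var(S+C+I+A) = 4 + 2·[0.33 + 0.43 + 0.20 + 0.47 + 0.47 + 0.44] = 4 + 4.68 = 8.68.
With uncorrelated errors the cross-covariances are all true-score covariance, so they carry over unchanged; only the diagonal terms shrink to ρᵢσᵢ².
True-score variance = [0.88 + 0.57 + 0.66 + 0.56] + 4.68 = 2.67 + 4.68 = 7.35.
Reliability = 7.35 / 8.68 = 0.847.

0.847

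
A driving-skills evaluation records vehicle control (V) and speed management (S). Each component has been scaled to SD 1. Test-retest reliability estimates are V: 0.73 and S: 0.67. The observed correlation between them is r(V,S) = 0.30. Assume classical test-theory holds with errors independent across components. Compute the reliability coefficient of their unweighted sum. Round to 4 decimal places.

Var(V+S) = 2 + 2·[0.30] = 2 + 0.6 = 2.6.
Under uncorrelated errors the observed covariances equal the true-score covariances, so only the own-variance terms attenuate.
True-score variance = [0.73 + 0.67] + 0.6 = 1.4 + 0.6 = 2.
Reliability = 2 / 2.6 = 0.7692.

0.7692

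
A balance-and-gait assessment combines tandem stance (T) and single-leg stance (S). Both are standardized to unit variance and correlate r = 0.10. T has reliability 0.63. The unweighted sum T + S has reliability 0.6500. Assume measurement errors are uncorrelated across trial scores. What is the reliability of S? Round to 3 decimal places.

Var(T+S) = 2 + 2·0.10 = 2.200.
True-score variance = ρ_T + ρ_S + 2·0.10, so 0.6500 = (0.63 + ρ_S + 0.20) / 2.200.
ρ_S = 0.6500·2.200 − 0.63 − 0.20 = 0.600.

0.600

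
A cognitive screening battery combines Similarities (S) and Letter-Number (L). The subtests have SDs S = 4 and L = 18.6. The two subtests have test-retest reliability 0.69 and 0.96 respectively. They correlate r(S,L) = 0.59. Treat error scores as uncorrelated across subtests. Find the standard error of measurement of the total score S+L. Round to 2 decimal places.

4.34

Var(total) = 361.96 + 87.792 = 449.752.
True-score variance = 343.162 + 87.792 = 430.954, so reliability = 0.9582.
Error variance = 449.752 − 430.954 = 18.7984; SEM = √18.7984 = 4.34.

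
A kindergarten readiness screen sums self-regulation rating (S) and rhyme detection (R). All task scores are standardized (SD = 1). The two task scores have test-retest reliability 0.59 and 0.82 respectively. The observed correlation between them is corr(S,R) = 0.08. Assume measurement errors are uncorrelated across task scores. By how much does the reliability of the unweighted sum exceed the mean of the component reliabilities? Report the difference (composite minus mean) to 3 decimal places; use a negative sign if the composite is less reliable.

Var(sum) = 2 + 0.16 = 2.16; true-score variance = 1.41 + 0.16 = 1.57; composite reliability = 0.7269.
Mean component reliability = 0.7050.
Difference = 0.7269 − 0.7050 = 0.022.

0.022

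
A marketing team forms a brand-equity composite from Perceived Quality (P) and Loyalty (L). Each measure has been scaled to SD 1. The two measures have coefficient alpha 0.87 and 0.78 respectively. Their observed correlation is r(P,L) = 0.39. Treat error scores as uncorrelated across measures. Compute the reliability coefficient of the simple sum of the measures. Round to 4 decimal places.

Var(P+L) = 2 + 2·[0.39] = 2 + 0.78 = 2.78.
With uncorrelated errors the cross-covariances are all true-score covariance, so they carry over unchanged; only the diagonal terms shrink to ρᵢσᵢ².
True-score variance = [0.87 + 0.78] + 0.78 = 1.65 + 0.78 = 2.43.
Reliability = 2.43 / 2.78 = 0.8741.

0.8741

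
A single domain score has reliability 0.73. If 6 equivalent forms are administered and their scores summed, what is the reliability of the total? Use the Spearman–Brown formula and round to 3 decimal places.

0.942

ρ_k = kρ / (1 + (k−1)ρ) = 6·0.73 / (1 + 5·0.73) = 4.380 / 4.650 = 0.942.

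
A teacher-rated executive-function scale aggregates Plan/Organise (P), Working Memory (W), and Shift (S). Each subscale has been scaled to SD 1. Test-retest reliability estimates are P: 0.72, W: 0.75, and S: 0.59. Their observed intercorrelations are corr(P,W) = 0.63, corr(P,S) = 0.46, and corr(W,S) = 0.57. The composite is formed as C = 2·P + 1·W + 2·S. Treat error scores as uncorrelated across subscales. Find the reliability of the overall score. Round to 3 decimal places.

0.828

Var(C) = 2² + 1 + 2² + 2·[2·0.63 + 4·0.46 + 2·0.57] = 9 + 8.48 = 17.48.
Under uncorrelated errors the observed covariances equal the true-score covariances, so only the own-variance terms attenuate.
True-score variance = [2²·0.72 + 0.75 + 2²·0.59] + 8.48 = 5.99 + 8.48 = 14.47.
Reliability = 14.47 / 17.48 = 0.828.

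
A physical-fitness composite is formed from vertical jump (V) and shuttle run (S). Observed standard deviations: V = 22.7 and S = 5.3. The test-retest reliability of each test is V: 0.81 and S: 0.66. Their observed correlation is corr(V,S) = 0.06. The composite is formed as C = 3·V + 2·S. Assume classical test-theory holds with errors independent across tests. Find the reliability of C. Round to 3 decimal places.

0.810

Var(C) = 3²·22.7² + 2²·5.3² + 2·[6·22.7·5.3·0.06] = 4749.97 + 86.6232 = 4836.59.
Because errors are independent across components, Cov(Tᵢ,Tⱼ) = Cov(Xᵢ,Xⱼ); the off-diagonal part of the true-score variance is the same as above.
True-score variance = [3²·22.7²·0.81 + 2²·5.3²·0.66] + 86.6232 = 3830.62 + 86.6232 = 3917.24.
Reliability = 3917.24 / 4836.59 = 0.810.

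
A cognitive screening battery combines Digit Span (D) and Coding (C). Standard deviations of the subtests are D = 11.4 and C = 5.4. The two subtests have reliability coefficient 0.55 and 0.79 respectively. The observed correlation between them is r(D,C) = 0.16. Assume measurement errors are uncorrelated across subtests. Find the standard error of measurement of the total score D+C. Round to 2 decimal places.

Var(total) = 159.12 + 19.6992 = 178.819.
True-score variance = 94.5144 + 19.6992 = 114.214, so reliability = 0.6387.
Error variance = 178.819 − 114.214 = 64.6056; SEM = √64.6056 = 8.04.

8.04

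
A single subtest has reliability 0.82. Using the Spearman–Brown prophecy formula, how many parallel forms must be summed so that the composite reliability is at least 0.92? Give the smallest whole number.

k ≥ ρ*(1−ρ₁)/(ρ₁(1−ρ*)) = 0.92·0.18 / (0.82·0.08) = 2.524.
Smallest integer k = 3.

3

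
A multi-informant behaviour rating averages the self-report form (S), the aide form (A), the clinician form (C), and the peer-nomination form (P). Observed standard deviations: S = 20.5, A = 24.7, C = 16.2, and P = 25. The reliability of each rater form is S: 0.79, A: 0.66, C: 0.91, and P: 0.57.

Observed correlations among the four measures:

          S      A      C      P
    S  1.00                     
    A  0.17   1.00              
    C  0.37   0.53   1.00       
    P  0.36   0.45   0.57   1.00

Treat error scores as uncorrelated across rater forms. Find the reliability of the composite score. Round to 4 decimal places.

0.8582

Var(S+A+C+P) = 20.5² + 24.7² + 16.2² + 25² + 2·[20.5·24.7·0.17 + 20.5·16.2·0.37 + 20.5·25·0.36 + 24.7·16.2·0.53 + 24.7·25·0.45 + 16.2·25·0.57] = 1917.78 + 2228.51 = 4146.29.
Under uncorrelated errors the observed covariances equal the true-score covariances, so only the own-variance terms attenuate.
True-score variance = [20.5²·0.79 + 24.7²·0.66 + 16.2²·0.91 + 25²·0.57] + 2228.51 = 1329.73 + 2228.51 = 3558.24.
Reliability = 3558.24 / 4146.29 = 0.8582.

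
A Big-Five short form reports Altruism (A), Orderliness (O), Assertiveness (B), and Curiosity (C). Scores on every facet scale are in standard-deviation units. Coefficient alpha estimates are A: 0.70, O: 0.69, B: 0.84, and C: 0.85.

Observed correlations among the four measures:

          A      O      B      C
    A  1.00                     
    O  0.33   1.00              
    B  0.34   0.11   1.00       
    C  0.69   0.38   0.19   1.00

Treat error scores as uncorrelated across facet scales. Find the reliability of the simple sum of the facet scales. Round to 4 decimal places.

Var(A+O+B+C) = 4 + 2·[0.33 + 0.34 + 0.69 + 0.11 + 0.38 + 0.19] = 4 + 4.08 = 8.08.
Because errors are independent across components, Cov(Tᵢ,Tⱼ) = Cov(Xᵢ,Xⱼ); the off-diagonal part of the true-score variance is the same as above.
True-score variance = [0.70 + 0.69 + 0.84 + 0.85] + 4.08 = 3.08 + 4.08 = 7.16.
Reliability = 7.16 / 8.08 = 0.8861.

0.8861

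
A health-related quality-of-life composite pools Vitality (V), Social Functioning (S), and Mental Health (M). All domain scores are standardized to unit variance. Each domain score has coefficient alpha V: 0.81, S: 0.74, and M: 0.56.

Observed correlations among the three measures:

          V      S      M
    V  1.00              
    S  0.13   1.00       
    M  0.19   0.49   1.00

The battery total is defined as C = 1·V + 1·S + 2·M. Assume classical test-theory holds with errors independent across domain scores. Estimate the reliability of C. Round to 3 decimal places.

Var(C) = 1 + 1 + 2² + 2·[0.13 + 2·0.19 + 2·0.49] = 6 + 2.98 = 8.98.
With uncorrelated errors the cross-covariances are all true-score covariance, so they carry over unchanged; only the diagonal terms shrink to ρᵢσᵢ².
True-score variance = [0.81 + 0.74 + 2²·0.56] + 2.98 = 3.79 + 2.98 = 6.77.
Reliability = 6.77 / 8.98 = 0.754.

0.754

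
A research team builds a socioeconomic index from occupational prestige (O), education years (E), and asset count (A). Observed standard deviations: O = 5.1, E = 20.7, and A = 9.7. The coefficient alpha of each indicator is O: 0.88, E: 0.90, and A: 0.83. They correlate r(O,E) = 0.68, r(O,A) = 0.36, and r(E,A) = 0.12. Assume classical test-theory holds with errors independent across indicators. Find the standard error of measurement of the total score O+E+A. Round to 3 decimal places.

7.872

Var(total) = 548.59 + 227.383 = 775.973.
True-score variance = 486.624 + 227.383 = 714.008, so reliability = 0.9201.
Error variance = 775.973 − 714.008 = 61.9655; SEM = √61.9655 = 7.872.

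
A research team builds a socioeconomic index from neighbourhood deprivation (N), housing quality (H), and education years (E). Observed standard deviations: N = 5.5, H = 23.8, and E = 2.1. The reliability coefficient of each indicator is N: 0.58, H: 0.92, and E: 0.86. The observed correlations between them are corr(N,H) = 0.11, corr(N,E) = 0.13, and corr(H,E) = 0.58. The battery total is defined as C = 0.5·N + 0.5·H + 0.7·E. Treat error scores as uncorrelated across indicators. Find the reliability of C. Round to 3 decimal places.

0.918

Var(C) = 0.5²·5.5² + 0.5²·23.8² + 0.7²·2.1² + 2·[0.25·5.5·23.8·0.11 + 0.35·5.5·2.1·0.13 + 0.35·23.8·2.1·0.58] = 151.333 + 28.5424 = 179.876.
Under uncorrelated errors the observed covariances equal the true-score covariances, so only the own-variance terms attenuate.
True-score variance = [0.5²·5.5²·0.58 + 0.5²·23.8²·0.92 + 0.7²·2.1²·0.86] + 28.5424 = 136.526 + 28.5424 = 165.068.
Reliability = 165.068 / 179.876 = 0.918.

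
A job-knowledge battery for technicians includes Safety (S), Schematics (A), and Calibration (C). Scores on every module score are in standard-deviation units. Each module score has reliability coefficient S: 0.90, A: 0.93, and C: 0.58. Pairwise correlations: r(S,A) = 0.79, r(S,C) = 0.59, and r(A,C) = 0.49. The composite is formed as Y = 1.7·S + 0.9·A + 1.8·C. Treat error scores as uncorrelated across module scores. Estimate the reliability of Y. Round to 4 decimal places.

Var(Y) = 1.7² + 0.9² + 1.8² + 2·[1.53·0.79 + 3.06·0.59 + 1.62·0.49] = 6.94 + 7.6158 = 14.5558.
Because errors are independent across components, Cov(Tᵢ,Tⱼ) = Cov(Xᵢ,Xⱼ); the off-diagonal part of the true-score variance is the same as above.
True-score variance = [1.7²·0.90 + 0.9²·0.93 + 1.8²·0.58] + 7.6158 = 5.2335 + 7.6158 = 12.8493.
Reliability = 12.8493 / 14.5558 = 0.8828.

0.8828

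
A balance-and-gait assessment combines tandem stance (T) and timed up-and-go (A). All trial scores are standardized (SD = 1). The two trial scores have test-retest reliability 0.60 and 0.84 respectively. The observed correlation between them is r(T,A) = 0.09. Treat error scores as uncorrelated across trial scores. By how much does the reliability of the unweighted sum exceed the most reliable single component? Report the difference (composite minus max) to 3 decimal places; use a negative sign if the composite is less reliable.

Var(sum) = 2 + 0.18 = 2.18; true-score variance = 1.44 + 0.18 = 1.62; composite reliability = 0.7431.
Max component reliability = 0.8400.
Difference = 0.7431 − 0.8400 = -0.097.

-0.097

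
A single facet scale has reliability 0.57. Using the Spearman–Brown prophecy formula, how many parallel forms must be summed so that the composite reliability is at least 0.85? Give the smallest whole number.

5

k ≥ ρ*(1−ρ₁)/(ρ₁(1−ρ*)) = 0.85·0.43 / (0.57·0.15) = 4.275.
Smallest integer k = 5.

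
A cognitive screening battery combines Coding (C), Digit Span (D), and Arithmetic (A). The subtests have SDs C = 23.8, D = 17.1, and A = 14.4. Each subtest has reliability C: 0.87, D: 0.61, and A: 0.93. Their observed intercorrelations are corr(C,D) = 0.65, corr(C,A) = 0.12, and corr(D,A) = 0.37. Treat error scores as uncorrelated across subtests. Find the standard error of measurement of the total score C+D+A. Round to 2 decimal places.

Var(total) = 1066.21 + 793.544 = 1859.75.
True-score variance = 864.018 + 793.544 = 1657.56, so reliability = 0.8913.
Error variance = 1859.75 − 1657.56 = 202.192; SEM = √202.192 = 14.22.

14.22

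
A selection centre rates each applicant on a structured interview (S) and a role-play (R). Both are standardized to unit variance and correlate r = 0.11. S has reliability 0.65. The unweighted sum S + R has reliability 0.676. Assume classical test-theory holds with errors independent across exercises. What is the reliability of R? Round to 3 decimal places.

0.631

Var(S+R) = 2 + 2·0.11 = 2.220.
True-score variance = ρ_S + ρ_R + 2·0.11, so 0.676 = (0.65 + ρ_R + 0.22) / 2.220.
ρ_R = 0.676·2.220 − 0.65 − 0.22 = 0.631.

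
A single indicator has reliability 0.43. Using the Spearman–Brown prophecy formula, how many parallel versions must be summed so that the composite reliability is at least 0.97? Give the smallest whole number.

43

k ≥ ρ*(1−ρ₁)/(ρ₁(1−ρ*)) = 0.97·0.57 / (0.43·0.03) = 42.860.
Smallest integer k = 43.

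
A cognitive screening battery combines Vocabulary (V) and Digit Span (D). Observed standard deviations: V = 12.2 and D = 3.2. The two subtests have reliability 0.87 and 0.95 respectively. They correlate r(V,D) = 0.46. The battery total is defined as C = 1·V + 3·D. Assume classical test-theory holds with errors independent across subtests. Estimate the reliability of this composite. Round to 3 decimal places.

0.931

Var(C) = 12.2² + 3²·3.2² + 2·[3·12.2·3.2·0.46] = 241 + 107.75 = 348.75.
Under uncorrelated errors the observed covariances equal the true-score covariances, so only the own-variance terms attenuate.
True-score variance = [12.2²·0.87 + 3²·3.2²·0.95] + 107.75 = 217.043 + 107.75 = 324.793.
Reliability = 324.793 / 348.75 = 0.931.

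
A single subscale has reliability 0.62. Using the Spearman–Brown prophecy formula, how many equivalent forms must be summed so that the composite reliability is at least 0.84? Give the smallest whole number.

k ≥ ρ*(1−ρ₁)/(ρ₁(1−ρ*)) = 0.84·0.38 / (0.62·0.16) = 3.218.
Smallest integer k = 4.

4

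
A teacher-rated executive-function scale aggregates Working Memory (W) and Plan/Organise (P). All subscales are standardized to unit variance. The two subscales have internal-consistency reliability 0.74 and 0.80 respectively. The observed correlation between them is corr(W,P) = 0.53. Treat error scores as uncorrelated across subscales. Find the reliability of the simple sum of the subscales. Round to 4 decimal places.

0.8497

Var(W+P) = 2 + 2·[0.53] = 2 + 1.06 = 3.06.
With uncorrelated errors the cross-covariances are all true-score covariance, so they carry over unchanged; only the diagonal terms shrink to ρᵢσᵢ².
True-score variance = [0.74 + 0.80] + 1.06 = 1.54 + 1.06 = 2.6.
Reliability = 2.6 / 3.06 = 0.8497.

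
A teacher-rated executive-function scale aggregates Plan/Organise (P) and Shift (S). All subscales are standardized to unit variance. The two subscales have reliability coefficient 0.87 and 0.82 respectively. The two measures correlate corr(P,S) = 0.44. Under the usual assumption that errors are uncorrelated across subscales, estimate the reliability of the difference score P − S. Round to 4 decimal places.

Var(P−S) = 1 + 1 − 2·0.44 = 2 − 0.88 = 1.12.
Under uncorrelated errors the observed covariances equal the true-score covariances, so only the own-variance terms attenuate.
True-score variance = [0.87 + 0.82] − 0.88 = 1.69 − 0.88 = 0.81.
Reliability = 0.81 / 1.12 = 0.7232.

0.7232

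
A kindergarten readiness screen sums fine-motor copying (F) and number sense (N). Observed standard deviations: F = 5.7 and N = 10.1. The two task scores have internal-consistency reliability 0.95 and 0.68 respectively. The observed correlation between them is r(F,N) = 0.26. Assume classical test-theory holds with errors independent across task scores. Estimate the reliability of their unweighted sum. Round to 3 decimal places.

0.792

Var(F+N) = 5.7² + 10.1² + 2·[5.7·10.1·0.26] = 134.5 + 29.9364 = 164.436.
Under uncorrelated errors the observed covariances equal the true-score covariances, so only the own-variance terms attenuate.
True-score variance = [5.7²·0.95 + 10.1²·0.68] + 29.9364 = 100.232 + 29.9364 = 130.169.
Reliability = 130.169 / 164.436 = 0.792.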